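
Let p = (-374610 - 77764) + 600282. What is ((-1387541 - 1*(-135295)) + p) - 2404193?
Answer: -3508531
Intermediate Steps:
p = 147908 (p = -452374 + 600282 = 147908)
((-1387541 - 1*(-135295)) + p) - 2404193 = ((-1387541 - 1*(-135295)) + 147908) - 2404193 = ((-1387541 + 135295) + 147908) - 2404193 = (-1252246 + 147908) - 2404193 = -1104338 - 2404193 = -3508531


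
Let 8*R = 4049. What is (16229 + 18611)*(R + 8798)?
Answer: 324155715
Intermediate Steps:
R = 4049/8 (R = (⅛)*4049 = 4049/8 ≈ 506.13)
(16229 + 18611)*(R + 8798) = (16229 + 18611)*(4049/8 + 8798) = 34840*(74433/8) = 324155715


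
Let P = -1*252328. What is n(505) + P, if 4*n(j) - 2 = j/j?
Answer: -1009309/4 ≈ -2.5233e+5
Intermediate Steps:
P = -252328
n(j) = ¾ (n(j) = ½ + (j/j)/4 = ½ + (¼)*1 = ½ + ¼ = ¾)
n(505) + P = ¾ - 252328 = -1009309/4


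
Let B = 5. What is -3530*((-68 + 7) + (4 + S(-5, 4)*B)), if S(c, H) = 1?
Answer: 183560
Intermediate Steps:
-3530*((-68 + 7) + (4 + S(-5, 4)*B)) = -3530*((-68 + 7) + (4 + 1*5)) = -3530*(-61 + (4 + 5)) = -3530*(-61 + 9) = -3530*(-52) = 183560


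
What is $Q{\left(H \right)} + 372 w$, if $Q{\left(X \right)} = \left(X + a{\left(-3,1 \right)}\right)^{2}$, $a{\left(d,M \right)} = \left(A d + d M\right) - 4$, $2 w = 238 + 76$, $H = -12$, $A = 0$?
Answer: $58765$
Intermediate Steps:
$w = 157$ ($w = \frac{238 + 76}{2} = \frac{1}{2} \cdot 314 = 157$)
$a{\left(d,M \right)} = -4 + M d$ ($a{\left(d,M \right)} = \left(0 d + d M\right) - 4 = \left(0 + M d\right) - 4 = M d - 4 = -4 + M d$)
$Q{\left(X \right)} = \left(-7 + X\right)^{2}$ ($Q{\left(X \right)} = \left(X + \left(-4 + 1 \left(-3\right)\right)\right)^{2} = \left(X - 7\right)^{2} = \left(-7 + X\right)^{2}$)
$Q{\left(H \right)} + 372 w = \left(-7 - 12\right)^{2} + 372 \cdot 157 = \left(-19\right)^{2} + 58404 = 361 + 58404 = 58765$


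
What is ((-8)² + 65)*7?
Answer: 903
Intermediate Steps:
((-8)² + 65)*7 = (64 + 65)*7 = 129*7 = 903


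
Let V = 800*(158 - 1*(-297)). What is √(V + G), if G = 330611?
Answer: 3*√77179 ≈ 833.43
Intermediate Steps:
V = 364000 (V = 800*(158 + 297) = 800*455 = 364000)
√(V + G) = √(364000 + 330611) = √694611 = 3*√77179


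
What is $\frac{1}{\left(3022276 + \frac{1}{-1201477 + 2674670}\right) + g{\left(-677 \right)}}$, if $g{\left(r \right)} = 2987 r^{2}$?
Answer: $\frac{1473193}{2021295927369808} \approx 7.2884 \cdot 10^{-10}$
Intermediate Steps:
$\frac{1}{\left(3022276 + \frac{1}{-1201477 + 2674670}\right) + g{\left(-677 \right)}} = \frac{1}{\left(3022276 + \frac{1}{-1201477 + 2674670}\right) + 2987 \left(-677\right)^{2}} = \frac{1}{\left(3022276 + \frac{1}{1473193}\right) + 2987 \cdot 458329} = \frac{1}{\left(3022276 + \frac{1}{1473193}\right) + 1369028723} = \frac{1}{\frac{4452395847269}{1473193} + 1369028723} = \frac{1}{\frac{2021295927369808}{1473193}} = \frac{1473193}{2021295927369808}$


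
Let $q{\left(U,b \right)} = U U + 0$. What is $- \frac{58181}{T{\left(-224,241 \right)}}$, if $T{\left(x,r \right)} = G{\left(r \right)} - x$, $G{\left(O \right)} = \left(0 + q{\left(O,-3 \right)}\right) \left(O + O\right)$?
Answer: $- \frac{58181}{27995266} \approx -0.0020782$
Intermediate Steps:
$q{\left(U,b \right)} = U^{2}$ ($q{\left(U,b \right)} = U^{2} + 0 = U^{2}$)
$G{\left(O \right)} = 2 O^{3}$ ($G{\left(O \right)} = \left(0 + O^{2}\right) \left(O + O\right) = O^{2} \cdot 2 O = 2 O^{3}$)
$T{\left(x,r \right)} = - x + 2 r^{3}$ ($T{\left(x,r \right)} = 2 r^{3} - x = - x + 2 r^{3}$)
$- \frac{58181}{T{\left(-224,241 \right)}} = - \frac{58181}{\left(-1\right) \left(-224\right) + 2 \cdot 241^{3}} = - \frac{58181}{224 + 2 \cdot 13997521} = - \frac{58181}{224 + 27995042} = - \frac{58181}{27995266}$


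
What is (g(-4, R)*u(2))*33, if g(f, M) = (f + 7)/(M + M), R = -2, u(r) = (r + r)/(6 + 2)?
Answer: -99/8 ≈ -12.375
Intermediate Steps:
u(r) = r/4 (u(r) = (2*r)/8 = (2*r)*(⅛) = r/4)
g(f, M) = (7 + f)/(2*M) (g(f, M) = (7 + f)/((2*M)) = (7 + f)*(1/(2*M)) = (7 + f)/(2*M))
(g(-4, R)*u(2))*33 = (((½)*(7 - 4)/(-2))*((¼)*2))*33 = (((½)*(-½)*3)*(½))*33 = -¾*½*33 = -3/8*33 = -99/8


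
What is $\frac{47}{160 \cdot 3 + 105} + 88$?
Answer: $\frac{51527}{585} \approx 88.08$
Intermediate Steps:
$\frac{47}{160 \cdot 3 + 105} + 88 = \frac{47}{480 + 105} + 88 = \frac{47}{585} + 88 = \frac{51527}{585}$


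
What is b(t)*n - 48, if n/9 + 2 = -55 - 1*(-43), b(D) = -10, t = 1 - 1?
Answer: 1212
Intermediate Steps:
t = 0
n = -126 (n = -18 + 9*(-55 - 1*(-43)) = -18 + 9*(-55 + 43) = -18 + 9*(-12) = -18 - 108 = -126)
b(t)*n - 48 = -10*(-126) - 48 = 1260 - 48 = 1212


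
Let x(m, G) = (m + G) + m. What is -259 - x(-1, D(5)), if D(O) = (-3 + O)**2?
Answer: -261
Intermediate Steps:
x(m, G) = G + 2*m (x(m, G) = (G + m) + m = G + 2*m)
-259 - x(-1, D(5)) = -259 - ((-3 + 5)**2 + 2*(-1)) = -259 - (2**2 - 2) = -259 - (4 - 2) = -259 - 1*2 = -259 - 2 = -261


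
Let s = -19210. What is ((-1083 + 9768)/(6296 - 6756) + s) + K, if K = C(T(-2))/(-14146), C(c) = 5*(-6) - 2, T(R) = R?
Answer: -12512538689/650716 ≈ -19229.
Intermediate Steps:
C(c) = -32 (C(c) = -30 - 2 = -32)
K = 16/7073 (K = -32/(-14146) = -32*(-1/14146) = 16/7073 ≈ 0.0022621)
((-1083 + 9768)/(6296 - 6756) + s) + K = ((-1083 + 9768)/(6296 - 6756) - 19210) + 16/7073 = (8685/(-460) - 19210) + 16/7073 = (8685*(-1/460) - 19210) + 16/7073 = (-1737/92 - 19210) + 16/7073 = -1769057/92 + 16/7073 = -12512538689/650716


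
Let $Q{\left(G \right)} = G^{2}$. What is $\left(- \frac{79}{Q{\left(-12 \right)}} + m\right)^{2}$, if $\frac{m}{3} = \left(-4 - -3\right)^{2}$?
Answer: $\frac{124609}{20736} \approx 6.0093$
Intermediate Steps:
$m = 3$ ($m = 3 \left(-4 - -3\right)^{2} = 3 \left(-4 + \left(-1 + 4\right)\right)^{2} = 3 \left(-4 + 3\right)^{2} = 3 \left(-1\right)^{2} = 3 \cdot 1 = 3$)
$\left(- \frac{79}{Q{\left(-12 \right)}} + m\right)^{2} = \left(- \frac{79}{\left(-12\right)^{2}} + 3\right)^{2} = \left(- \frac{79}{144} + 3\right)^{2} = \left(\frac{353}{144}\right)^{2} = \frac{124609}{20736}$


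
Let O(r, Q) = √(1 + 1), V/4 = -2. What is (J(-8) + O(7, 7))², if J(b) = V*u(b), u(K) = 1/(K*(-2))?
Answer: 9/4 - √2 ≈ 0.83579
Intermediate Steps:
u(K) = -1/(2*K) (u(K) = 1/(-2*K) = -1/(2*K))
V = -8 (V = 4*(-2) = -8)
O(r, Q) = √2
J(b) = 4/b (J(b) = -(-4)/b = 4/b)
(J(-8) + O(7, 7))² = (4/(-8) + √2)² = (4*(-⅛) + √2)² = (-½ + √2)²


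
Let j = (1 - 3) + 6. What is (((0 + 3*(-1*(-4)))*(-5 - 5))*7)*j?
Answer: -3360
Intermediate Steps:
j = 4 (j = -2 + 6 = 4)
(((0 + 3*(-1*(-4)))*(-5 - 5))*7)*j = (((0 + 3*(-1*(-4)))*(-5 - 5))*7)*4 = (((0 + 3*4)*(-10))*7)*4 = (((0 + 12)*(-10))*7)*4 = ((12*(-10))*7)*4 = -120*7*4 = -840*4 = -3360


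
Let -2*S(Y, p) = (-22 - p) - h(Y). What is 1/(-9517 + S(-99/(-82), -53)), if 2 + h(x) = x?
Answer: -164/1563395 ≈ -0.00010490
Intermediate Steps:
h(x) = -2 + x
S(Y, p) = 10 + Y/2 + p/2 (S(Y, p) = -((-22 - p) - (-2 + Y))/2 = -((-22 - p) + (2 - Y))/2 = -(-20 - Y - p)/2 = 10 + Y/2 + p/2)
1/(-9517 + S(-99/(-82), -53)) = 1/(-9517 + (10 + (-99/(-82))/2 + (½)*(-53))) = 1/(-9517 + (10 + (-99*(-1/82))/2 - 53/2)) = 1/(-9517 + (10 + (½)*(99/82) - 53/2)) = 1/(-9517 + (10 + 99/164 - 53/2)) = 1/(-9517 - 2607/164) = 1/(-1563395/164) = -164/1563395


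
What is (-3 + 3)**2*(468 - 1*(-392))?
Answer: 0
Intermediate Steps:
(-3 + 3)**2*(468 - 1*(-392)) = 0**2*(468 + 392) = 0*860 = 0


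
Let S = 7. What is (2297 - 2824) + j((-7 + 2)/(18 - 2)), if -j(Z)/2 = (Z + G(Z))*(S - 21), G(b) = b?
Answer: -1089/2 ≈ -544.50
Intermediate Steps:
j(Z) = 56*Z (j(Z) = -2*(Z + Z)*(7 - 21) = -2*2*Z*(-14) = -(-56)*Z = 56*Z)
(2297 - 2824) + j((-7 + 2)/(18 - 2)) = (2297 - 2824) + 56*((-7 + 2)/(18 - 2)) = -527 + 56*(-5/16) = -527 - 35/2 = -1089/2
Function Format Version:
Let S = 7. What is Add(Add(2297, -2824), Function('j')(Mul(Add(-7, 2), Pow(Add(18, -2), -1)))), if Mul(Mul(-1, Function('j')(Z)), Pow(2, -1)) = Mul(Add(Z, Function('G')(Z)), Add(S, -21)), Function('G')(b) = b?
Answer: Rational(-1089, 2) ≈ -544.50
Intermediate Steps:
Function('j')(Z) = Mul(56, Z) (Function('j')(Z) = Mul(-2, Mul(Add(Z, Z), Add(7, -21))) = Mul(-2, Mul(Mul(2, Z), -14)) = Mul(-2, Mul(-28, Z)) = Mul(56, Z))
Add(Add(2297, -2824), Function('j')(Mul(Add(-7, 2), Pow(Add(18, -2), -1)))) = Add(Add(2297, -2824), Mul(56, Mul(Add(-7, 2), Pow(Add(18, -2), -1)))) = Add(-527, Mul(56, Mul(-5, Pow(16, -1)))) = Add(-527, Mul(56, Mul(-5, Rational(1, 16)))) = Add(-527, Mul(56, Rational(-5, 16))) = Add(-527, Rational(-35, 2)) = Rational(-1089, 2)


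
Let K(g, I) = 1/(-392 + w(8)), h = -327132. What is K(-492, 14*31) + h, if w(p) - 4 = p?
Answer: -124310161/380 ≈ -3.2713e+5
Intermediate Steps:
w(p) = 4 + p
K(g, I) = -1/380 (K(g, I) = 1/(-392 + (4 + 8)) = 1/(-392 + 12) = 1/(-380) = -1/380)
K(-492, 14*31) + h = -1/380 - 327132 = -124310161/380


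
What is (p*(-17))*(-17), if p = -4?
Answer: -1156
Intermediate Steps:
(p*(-17))*(-17) = -4*(-17)*(-17) = 68*(-17) = -1156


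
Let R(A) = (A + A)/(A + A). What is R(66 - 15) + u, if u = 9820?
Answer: 9821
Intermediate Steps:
R(A) = 1 (R(A) = (2*A)/((2*A)) = (2*A)*(1/(2*A)) = 1)
R(66 - 15) + u = 1 + 9820 = 9821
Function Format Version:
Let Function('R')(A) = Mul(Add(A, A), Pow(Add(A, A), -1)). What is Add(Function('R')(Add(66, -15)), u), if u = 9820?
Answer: 9821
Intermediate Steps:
Function('R')(A) = 1 (Function('R')(A) = Mul(Mul(2, A), Pow(Mul(2, A), -1)) = Mul(Mul(2, A), Mul(Rational(1, 2), Pow(A, -1))) = 1)
Add(Function('R')(Add(66, -15)), u) = Add(1, 9820) = 9821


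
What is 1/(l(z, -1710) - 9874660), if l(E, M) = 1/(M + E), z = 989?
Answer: -721/7119629861 ≈ -1.0127e-7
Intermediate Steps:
l(E, M) = 1/(E + M)
1/(l(z, -1710) - 9874660) = 1/(1/(989 - 1710) - 9874660) = 1/(1/(-721) - 9874660) = 1/(-1/721 - 9874660) = 1/(-7119629861/721) = -721/7119629861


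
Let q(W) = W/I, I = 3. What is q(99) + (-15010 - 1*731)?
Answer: -15708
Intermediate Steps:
q(W) = W/3
q(99) + (-15010 - 1*731) = (⅓)*99 + (-15010 - 1*731) = 33 + (-15010 - 731) = 33 - 15741 = -15708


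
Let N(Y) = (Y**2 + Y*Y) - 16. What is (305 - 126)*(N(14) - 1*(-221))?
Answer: 106863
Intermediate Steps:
N(Y) = -16 + 2*Y**2 (N(Y) = (Y**2 + Y**2) - 16 = 2*Y**2 - 16 = -16 + 2*Y**2)
(305 - 126)*(N(14) - 1*(-221)) = (305 - 126)*((-16 + 2*14**2) - 1*(-221)) = 179*((-16 + 2*196) + 221) = 179*((-16 + 392) + 221) = 179*(376 + 221) = 179*597 = 106863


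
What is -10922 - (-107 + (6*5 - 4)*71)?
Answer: -12661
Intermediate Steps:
-10922 - (-107 + (6*5 - 4)*71) = -10922 - (-107 + (30 - 4)*71) = -10922 - (-107 + 26*71) = -10922 - (-107 + 1846) = -10922 - 1*1739 = -10922 - 1739 = -12661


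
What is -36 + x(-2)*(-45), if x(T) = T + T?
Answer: 144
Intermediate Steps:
x(T) = 2*T
-36 + x(-2)*(-45) = -36 + (2*(-2))*(-45) = -36 - 4*(-45) = -36 + 180 = 144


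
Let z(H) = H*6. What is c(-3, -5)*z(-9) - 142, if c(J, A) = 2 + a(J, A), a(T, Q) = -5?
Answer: 20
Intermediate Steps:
c(J, A) = -3 (c(J, A) = 2 - 5 = -3)
z(H) = 6*H
c(-3, -5)*z(-9) - 142 = -18*(-9) - 142 = -3*(-54) - 142 = 162 - 142 = 20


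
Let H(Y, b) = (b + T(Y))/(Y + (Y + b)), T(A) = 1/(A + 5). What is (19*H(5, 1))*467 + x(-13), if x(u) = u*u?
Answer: 10563/10 ≈ 1056.3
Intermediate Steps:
x(u) = u**2
T(A) = 1/(5 + A)
H(Y, b) = (b + 1/(5 + Y))/(b + 2*Y) (H(Y, b) = (b + 1/(5 + Y))/(Y + (Y + b)) = (b + 1/(5 + Y))/(b + 2*Y))
(19*H(5, 1))*467 + x(-13) = (19*((1 + 1*(5 + 5))/((5 + 5)*(1 + 2*5))))*467 + (-13)**2 = (19*((1 + 1*10)/(10*(1 + 10))))*467 + 169 = (19*((1/10)*(1 + 10)/11))*467 + 169 = (19*((1/10)*(1/11)*11))*467 + 169 = (19*(1/10))*467 + 169 = (19/10)*467 + 169 = 8873/10 + 169 = 10563/10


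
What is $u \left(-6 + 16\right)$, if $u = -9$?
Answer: $-90$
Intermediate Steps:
$u \left(-6 + 16\right) = - 9 \left(-6 + 16\right) = \left(-9\right) 10 = -90$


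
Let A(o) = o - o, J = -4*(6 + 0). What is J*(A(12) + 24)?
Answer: -576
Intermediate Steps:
J = -24 (J = -4*6 = -24)
A(o) = 0
J*(A(12) + 24) = -24*(0 + 24) = -24*24 = -576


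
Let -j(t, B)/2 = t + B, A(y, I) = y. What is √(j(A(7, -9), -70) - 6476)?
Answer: 5*I*√254 ≈ 79.687*I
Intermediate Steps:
j(t, B) = -2*B - 2*t (j(t, B) = -2*(t + B) = -2*(B + t) = -2*B - 2*t)
√(j(A(7, -9), -70) - 6476) = √((-2*(-70) - 2*7) - 6476) = √((140 - 14) - 6476) = √(126 - 6476) = √(-6350) = 5*I*√254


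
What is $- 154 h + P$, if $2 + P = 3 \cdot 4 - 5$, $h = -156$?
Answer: $24029$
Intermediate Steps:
$P = 5$ ($P = -2 + \left(3 \cdot 4 - 5\right) = -2 + \left(12 - 5\right) = -2 + 7 = 5$)
$- 154 h + P = \left(-154\right) \left(-156\right) + 5 = 24024 + 5 = 24029$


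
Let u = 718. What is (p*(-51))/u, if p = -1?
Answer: 51/718 ≈ 0.071031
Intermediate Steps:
(p*(-51))/u = -1*(-51)/718 = 51*(1/718) = 51/718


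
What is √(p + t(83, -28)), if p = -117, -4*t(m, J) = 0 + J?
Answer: I*√110 ≈ 10.488*I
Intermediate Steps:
t(m, J) = -J/4 (t(m, J) = -(0 + J)/4 = -J/4)
√(p + t(83, -28)) = √(-117 - ¼*(-28)) = √(-117 + 7) = √(-110) = I*√110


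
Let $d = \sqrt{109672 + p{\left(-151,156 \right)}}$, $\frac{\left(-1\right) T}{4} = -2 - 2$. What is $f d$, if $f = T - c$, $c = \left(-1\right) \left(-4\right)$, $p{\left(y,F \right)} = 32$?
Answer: $24 \sqrt{27426} \approx 3974.6$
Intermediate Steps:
$c = 4$
$T = 16$ ($T = - 4 \left(-2 - 2\right) = \left(-4\right) \left(-4\right) = 16$)
$f = 12$ ($f = 16 - 4 = 12$)
$d = 2 \sqrt{27426}$ ($d = \sqrt{109672 + 32} = \sqrt{109704} = 2 \sqrt{27426} \approx 331.22$)
$f d = 12 \cdot 2 \sqrt{27426} = 24 \sqrt{27426}$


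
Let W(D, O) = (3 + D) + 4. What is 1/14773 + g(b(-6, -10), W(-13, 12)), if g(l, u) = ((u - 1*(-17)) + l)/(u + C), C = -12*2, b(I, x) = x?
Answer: -14743/443190 ≈ -0.033266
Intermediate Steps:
C = -24
W(D, O) = 7 + D
g(l, u) = (17 + l + u)/(-24 + u) (g(l, u) = ((u - 1*(-17)) + l)/(u - 24) = ((u + 17) + l)/(-24 + u) = ((17 + u) + l)/(-24 + u) = (17 + l + u)/(-24 + u))
1/14773 + g(b(-6, -10), W(-13, 12)) = 1/14773 + (17 - 10 + (7 - 13))/(-24 + (7 - 13)) = 1/14773 + (17 - 10 - 6)/(-24 - 6) = 1/14773 + 1/(-30) = 1/14773 - 1/30*1 = 1/14773 - 1/30 = -14743/443190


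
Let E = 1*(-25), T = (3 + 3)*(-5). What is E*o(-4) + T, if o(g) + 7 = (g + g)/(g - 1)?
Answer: 105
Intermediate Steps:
o(g) = -7 + 2*g/(-1 + g) (o(g) = -7 + (g + g)/(g - 1) = -7 + (2*g)/(-1 + g) = -7 + 2*g/(-1 + g))
T = -30 (T = 6*(-5) = -30)
E = -25
E*o(-4) + T = -25*(7 - 5*(-4))/(-1 - 4) - 30 = -25*(7 + 20)/(-5) - 30 = -(-5)*27 - 30 = -25*(-27/5) - 30 = 135 - 30 = 105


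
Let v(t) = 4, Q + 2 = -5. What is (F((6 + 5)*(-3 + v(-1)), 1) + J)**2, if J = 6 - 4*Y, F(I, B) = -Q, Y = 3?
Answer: 1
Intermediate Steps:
Q = -7 (Q = -2 - 5 = -7)
F(I, B) = 7 (F(I, B) = -1*(-7) = 7)
J = -6 (J = 6 - 4*3 = 6 - 12 = -6)
(F((6 + 5)*(-3 + v(-1)), 1) + J)**2 = (7 - 6)**2 = 1**2 = 1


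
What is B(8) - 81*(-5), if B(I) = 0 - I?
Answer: 397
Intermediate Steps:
B(I) = -I
B(8) - 81*(-5) = -1*8 - 81*(-5) = -8 + 405 = 397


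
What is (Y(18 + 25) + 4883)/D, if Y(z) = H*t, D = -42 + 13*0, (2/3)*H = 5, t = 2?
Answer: -2449/21 ≈ -116.62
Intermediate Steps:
H = 15/2 (H = (3/2)*5 = 15/2 ≈ 7.5000)
D = -42 (D = -42 + 0 = -42)
Y(z) = 15 (Y(z) = (15/2)*2 = 15)
(Y(18 + 25) + 4883)/D = (15 + 4883)/(-42) = 4898*(-1/42) = -2449/21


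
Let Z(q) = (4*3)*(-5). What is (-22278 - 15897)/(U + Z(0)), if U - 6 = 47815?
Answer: -38175/47761 ≈ -0.79929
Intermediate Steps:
U = 47821 (U = 6 + 47815 = 47821)
Z(q) = -60 (Z(q) = 12*(-5) = -60)
(-22278 - 15897)/(U + Z(0)) = (-22278 - 15897)/(47821 - 60) = -38175/47761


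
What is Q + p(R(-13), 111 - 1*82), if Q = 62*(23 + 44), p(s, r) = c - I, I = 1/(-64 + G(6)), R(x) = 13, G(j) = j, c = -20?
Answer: 239773/58 ≈ 4134.0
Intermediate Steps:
I = -1/58 (I = 1/(-64 + 6) = 1/(-58) = -1/58 ≈ -0.017241)
p(s, r) = -1159/58 (p(s, r) = -20 - 1*(-1/58) = -20 + 1/58 = -1159/58)
Q = 4154 (Q = 62*67 = 4154)
Q + p(R(-13), 111 - 1*82) = 4154 - 1159/58 = 239773/58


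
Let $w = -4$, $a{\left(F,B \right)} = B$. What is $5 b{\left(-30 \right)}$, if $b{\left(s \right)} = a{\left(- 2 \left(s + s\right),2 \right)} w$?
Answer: $-40$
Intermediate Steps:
$b{\left(s \right)} = -8$ ($b{\left(s \right)} = 2 \left(-4\right) = -8$)
$5 b{\left(-30 \right)} = 5 \left(-8\right) = -40$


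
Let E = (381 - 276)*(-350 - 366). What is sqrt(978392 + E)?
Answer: 2*sqrt(225803) ≈ 950.38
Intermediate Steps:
E = -75180 (E = 105*(-716) = -75180)
sqrt(978392 + E) = sqrt(978392 - 75180) = sqrt(903212) = 2*sqrt(225803)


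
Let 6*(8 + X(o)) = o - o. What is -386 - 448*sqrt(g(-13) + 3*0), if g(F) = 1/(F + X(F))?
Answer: -386 - 64*I*sqrt(21)/3 ≈ -386.0 - 97.762*I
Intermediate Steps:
X(o) = -8 (X(o) = -8 + (o - o)/6 = -8 + (1/6)*0 = -8 + 0 = -8)
g(F) = 1/(-8 + F) (g(F) = 1/(F - 8) = 1/(-8 + F))
-386 - 448*sqrt(g(-13) + 3*0) = -386 - 448*sqrt(1/(-8 - 13) + 3*0) = -386 - 448*sqrt(1/(-21) + 0) = -386 - 448*sqrt(-1/21 + 0) = -386 - 64*I*sqrt(21)/3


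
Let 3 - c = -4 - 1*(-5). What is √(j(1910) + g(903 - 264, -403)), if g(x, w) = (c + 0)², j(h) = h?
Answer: √1914 ≈ 43.749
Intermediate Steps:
c = 2 (c = 3 - (-4 - 1*(-5)) = 3 - (-4 + 5) = 3 - 1*1 = 3 - 1 = 2)
g(x, w) = 4 (g(x, w) = (2 + 0)² = 2² = 4)
√(j(1910) + g(903 - 264, -403)) = √(1910 + 4) = √1914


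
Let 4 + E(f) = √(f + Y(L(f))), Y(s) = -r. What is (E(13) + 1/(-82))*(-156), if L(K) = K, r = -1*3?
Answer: 78/41 ≈ 1.9024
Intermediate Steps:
r = -3
Y(s) = 3 (Y(s) = -1*(-3) = 3)
E(f) = -4 + √(3 + f) (E(f) = -4 + √(f + 3) = -4 + √(3 + f))
(E(13) + 1/(-82))*(-156) = ((-4 + √(3 + 13)) + 1/(-82))*(-156) = ((-4 + √16) - 1/82)*(-156) = ((-4 + 4) - 1/82)*(-156) = (0 - 1/82)*(-156) = -1/82*(-156) = 78/41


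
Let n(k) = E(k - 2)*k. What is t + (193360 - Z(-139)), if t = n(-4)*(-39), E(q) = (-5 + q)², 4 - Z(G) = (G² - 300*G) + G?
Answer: 273114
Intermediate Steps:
Z(G) = 4 - G² + 299*G (Z(G) = 4 - ((G² - 300*G) + G) = 4 - (G² - 299*G) = 4 + (-G² + 299*G) = 4 - G² + 299*G)
n(k) = k*(-7 + k)² (n(k) = (-5 + (k - 2))²*k = (-5 + (-2 + k))²*k = (-7 + k)²*k = k*(-7 + k)²)
t = 18876 (t = -4*(-7 - 4)²*(-39) = -4*(-11)²*(-39) = -4*121*(-39) = -484*(-39) = 18876)
t + (193360 - Z(-139)) = 18876 + (193360 - (4 - 1*(-139)² + 299*(-139))) = 18876 + (193360 - (4 - 1*19321 - 41561)) = 18876 + (193360 - (4 - 19321 - 41561)) = 18876 + (193360 - 1*(-60878)) = 18876 + (193360 + 60878) = 18876 + 254238 = 273114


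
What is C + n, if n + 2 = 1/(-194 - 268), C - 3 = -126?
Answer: -57751/462 ≈ -125.00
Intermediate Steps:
C = -123 (C = 3 - 126 = -123)
n = -925/462 (n = -2 + 1/(-194 - 268) = -2 + 1/(-462) = -2 - 1/462 = -925/462 ≈ -2.0022)
C + n = -123 - 925/462 = -57751/462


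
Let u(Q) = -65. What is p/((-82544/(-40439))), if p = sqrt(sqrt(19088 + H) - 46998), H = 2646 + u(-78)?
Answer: 5777*sqrt(-46998 + sqrt(21669))/11792 ≈ 106.04*I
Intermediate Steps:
H = 2581 (H = 2646 - 65 = 2581)
p = sqrt(-46998 + sqrt(21669)) (p = sqrt(sqrt(19088 + 2581) - 46998) = sqrt(sqrt(21669) - 46998) = sqrt(-46998 + sqrt(21669)) ≈ 216.45*I)
p/((-82544/(-40439))) = sqrt(-46998 + sqrt(21669))/((-82544/(-40439))) = sqrt(-46998 + sqrt(21669))/((-82544*(-1/40439))) = sqrt(-46998 + sqrt(21669))/(11792/5777) = sqrt(-46998 + sqrt(21669))*(5777/11792) = 5777*sqrt(-46998 + sqrt(21669))/11792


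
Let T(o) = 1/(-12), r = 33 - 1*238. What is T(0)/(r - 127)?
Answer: 1/3984 ≈ 0.00025100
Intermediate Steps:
r = -205 (r = 33 - 238 = -205)
T(o) = -1/12
T(0)/(r - 127) = -1/12/(-205 - 127) = -1/12/(-332) = -1/332*(-1/12) = 1/3984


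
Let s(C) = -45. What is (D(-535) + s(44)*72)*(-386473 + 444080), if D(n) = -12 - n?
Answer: -156518219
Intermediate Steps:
(D(-535) + s(44)*72)*(-386473 + 444080) = ((-12 - 1*(-535)) - 45*72)*(-386473 + 444080) = ((-12 + 535) - 3240)*57607 = (523 - 3240)*57607 = -2717*57607 = -156518219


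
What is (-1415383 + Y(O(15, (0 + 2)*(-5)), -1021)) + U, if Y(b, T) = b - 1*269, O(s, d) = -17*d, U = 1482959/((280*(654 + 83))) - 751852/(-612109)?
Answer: -178795281589852429/126314813240 ≈ -1.4155e+6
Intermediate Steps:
U = 1062884729251/126314813240 (U = 1482959/((280*737)) - 751852*(-1/612109) = 1482959/206360 + 751852/612109 = 1062884729251/126314813240 ≈ 8.4146)
Y(b, T) = -269 + b (Y(b, T) = b - 269 = -269 + b)
(-1415383 + Y(O(15, (0 + 2)*(-5)), -1021)) + U = (-1415383 + (-269 - 17*(0 + 2)*(-5))) + 1062884729251/126314813240 = (-1415383 + (-269 - 34*(-5))) + 1062884729251/126314813240 = (-1415383 + (-269 - 17*(-10))) + 1062884729251/126314813240 = (-1415383 + (-269 + 170)) + 1062884729251/126314813240 = (-1415383 - 99) + 1062884729251/126314813240 = -1415482 + 1062884729251/126314813240 = -178795281589852429/126314813240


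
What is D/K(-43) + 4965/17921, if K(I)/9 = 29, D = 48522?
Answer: 290286209/1559127 ≈ 186.19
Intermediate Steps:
K(I) = 261 (K(I) = 9*29 = 261)
D/K(-43) + 4965/17921 = 48522/261 + 4965/17921 = 48522*(1/261) + 4965*(1/17921) = 16174/87 + 4965/17921 = 290286209/1559127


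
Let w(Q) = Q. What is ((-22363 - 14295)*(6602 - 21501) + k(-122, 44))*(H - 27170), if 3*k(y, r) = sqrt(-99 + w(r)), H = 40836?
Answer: 7463925628972 + 13666*I*sqrt(55)/3 ≈ 7.4639e+12 + 33783.0*I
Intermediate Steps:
k(y, r) = sqrt(-99 + r)/3
((-22363 - 14295)*(6602 - 21501) + k(-122, 44))*(H - 27170) = ((-22363 - 14295)*(6602 - 21501) + sqrt(-99 + 44)/3)*(40836 - 27170) = (-36658*(-14899) + sqrt(-55)/3)*13666 = (546167542 + (I*sqrt(55))/3)*13666 = (546167542 + I*sqrt(55)/3)*13666 = 7463925628972 + 13666*I*sqrt(55)/3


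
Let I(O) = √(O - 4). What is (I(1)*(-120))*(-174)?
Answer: 20880*I*√3 ≈ 36165.0*I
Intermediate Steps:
I(O) = √(-4 + O)
(I(1)*(-120))*(-174) = (√(-4 + 1)*(-120))*(-174) = (√(-3)*(-120))*(-174) = ((I*√3)*(-120))*(-174) = -120*I*√3*(-174) = 20880*I*√3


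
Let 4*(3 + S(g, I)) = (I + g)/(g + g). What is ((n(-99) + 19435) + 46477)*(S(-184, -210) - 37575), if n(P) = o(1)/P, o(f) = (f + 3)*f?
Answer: -1961643004597/792 ≈ -2.4768e+9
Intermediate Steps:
o(f) = f*(3 + f) (o(f) = (3 + f)*f = f*(3 + f))
n(P) = 4/P (n(P) = (1*(3 + 1))/P = (1*4)/P = 4/P)
S(g, I) = -3 + (I + g)/(8*g) (S(g, I) = -3 + ((I + g)/(g + g))/4 = -3 + ((I + g)/((2*g)))/4 = -3 + ((I + g)*(1/(2*g)))/4 = -3 + ((I + g)/(2*g))/4 = -3 + (I + g)/(8*g))
((n(-99) + 19435) + 46477)*(S(-184, -210) - 37575) = ((4/(-99) + 19435) + 46477)*((⅛)*(-210 - 23*(-184))/(-184) - 37575) = ((4*(-1/99) + 19435) + 46477)*((⅛)*(-1/184)*(-210 + 4232) - 37575) = ((-4/99 + 19435) + 46477)*((⅛)*(-1/184)*4022 - 37575) = (1924061/99 + 46477)*(-2011/736 - 37575) = (6525284/99)*(-27657211/736) = -1961643004597/792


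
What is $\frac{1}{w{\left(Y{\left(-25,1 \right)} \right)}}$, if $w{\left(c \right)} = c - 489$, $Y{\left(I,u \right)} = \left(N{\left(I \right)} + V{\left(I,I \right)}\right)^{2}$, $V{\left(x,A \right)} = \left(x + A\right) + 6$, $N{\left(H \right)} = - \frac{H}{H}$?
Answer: $\frac{1}{1536} \approx 0.00065104$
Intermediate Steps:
$N{\left(H \right)} = -1$ ($N{\left(H \right)} = \left(-1\right) 1 = -1$)
$V{\left(x,A \right)} = 6 + A + x$ ($V{\left(x,A \right)} = \left(A + x\right) + 6 = 6 + A + x$)
$Y{\left(I,u \right)} = \left(5 + 2 I\right)^{2}$ ($Y{\left(I,u \right)} = \left(-1 + \left(6 + I + I\right)\right)^{2} = \left(-1 + \left(6 + 2 I\right)\right)^{2} = \left(5 + 2 I\right)^{2}$)
$w{\left(c \right)} = -489 + c$
$\frac{1}{w{\left(Y{\left(-25,1 \right)} \right)}} = \frac{1}{-489 + \left(5 + 2 \left(-25\right)\right)^{2}} = \frac{1}{-489 + \left(5 - 50\right)^{2}} = \frac{1}{-489 + \left(-45\right)^{2}} = \frac{1}{-489 + 2025} = \frac{1}{1536}$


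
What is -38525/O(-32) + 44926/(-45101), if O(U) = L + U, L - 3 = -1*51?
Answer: 49540627/103088 ≈ 480.57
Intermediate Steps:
L = -48 (L = 3 - 1*51 = 3 - 51 = -48)
O(U) = -48 + U
-38525/O(-32) + 44926/(-45101) = -38525/(-48 - 32) + 44926/(-45101) = -38525/(-80) + 44926*(-1/45101) = -38525*(-1/80) - 6418/6443 = 7705/16 - 6418/6443 = 49540627/103088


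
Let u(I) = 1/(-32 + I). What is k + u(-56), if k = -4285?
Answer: -377081/88 ≈ -4285.0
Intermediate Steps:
k + u(-56) = -4285 + 1/(-32 - 56) = -4285 + 1/(-88) = -4285 - 1/88 = -377081/88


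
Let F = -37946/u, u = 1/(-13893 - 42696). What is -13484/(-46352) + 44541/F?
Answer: 1206525456847/4147202656012 ≈ 0.29093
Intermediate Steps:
u = -1/56589 (u = 1/(-56589) = -1/56589 ≈ -1.7671e-5)
F = 2147326194 (F = -37946/(-1/56589) = -37946*(-56589) = 2147326194)
-13484/(-46352) + 44541/F = -13484/(-46352) + 44541/2147326194 = -13484*(-1/46352) + 44541*(1/2147326194) = 3371/11588 + 14847/715775398 = 1206525456847/4147202656012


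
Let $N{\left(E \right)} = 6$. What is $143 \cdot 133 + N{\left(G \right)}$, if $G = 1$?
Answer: $19025$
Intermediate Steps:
$143 \cdot 133 + N{\left(G \right)} = 143 \cdot 133 + 6 = 19019 + 6 = 19025$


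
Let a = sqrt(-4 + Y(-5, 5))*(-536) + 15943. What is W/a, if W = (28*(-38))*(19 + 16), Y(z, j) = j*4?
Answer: -37240/13799 ≈ -2.6987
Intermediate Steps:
Y(z, j) = 4*j
W = -37240 (W = -1064*35 = -37240)
a = 13799 (a = sqrt(-4 + 4*5)*(-536) + 15943 = sqrt(-4 + 20)*(-536) + 15943 = sqrt(16)*(-536) + 15943 = 4*(-536) + 15943 = -2144 + 15943 = 13799)
W/a = -37240/13799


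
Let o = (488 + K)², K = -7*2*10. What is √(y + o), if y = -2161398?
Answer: I*√2040294 ≈ 1428.4*I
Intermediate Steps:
K = -140 (K = -14*10 = -140)
o = 121104 (o = (488 - 140)² = 348² = 121104)
√(y + o) = √(-2161398 + 121104) = √(-2040294) = I*√2040294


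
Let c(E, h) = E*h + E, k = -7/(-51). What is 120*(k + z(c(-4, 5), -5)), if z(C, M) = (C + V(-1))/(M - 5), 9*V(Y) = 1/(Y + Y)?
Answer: 15562/51 ≈ 305.14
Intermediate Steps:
k = 7/51 (k = -7*(-1/51) = 7/51 ≈ 0.13725)
c(E, h) = E + E*h
V(Y) = 1/(18*Y) (V(Y) = 1/(9*(Y + Y)) = 1/(9*((2*Y))) = (1/(2*Y))/9 = 1/(18*Y))
z(C, M) = (-1/18 + C)/(-5 + M) (z(C, M) = (C + (1/18)/(-1))/(M - 5) = (C + (1/18)*(-1))/(-5 + M) = (C - 1/18)/(-5 + M) = (-1/18 + C)/(-5 + M))
120*(k + z(c(-4, 5), -5)) = 120*(7/51 + (-1/18 - 4*(1 + 5))/(-5 - 5)) = 120*(7/51 + (-1/18 - 4*6)/(-10)) = 120*(7/51 - (-1/18 - 24)/10) = 120*(7/51 - ⅒*(-433/18)) = 120*(7/51 + 433/180) = 120*(7781/3060) = 15562/51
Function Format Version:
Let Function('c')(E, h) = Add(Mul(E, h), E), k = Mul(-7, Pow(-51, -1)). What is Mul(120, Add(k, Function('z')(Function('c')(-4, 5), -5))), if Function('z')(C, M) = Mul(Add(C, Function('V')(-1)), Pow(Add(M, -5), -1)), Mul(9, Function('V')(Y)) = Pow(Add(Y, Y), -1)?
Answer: Rational(15562, 51) ≈ 305.14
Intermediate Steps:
k = Rational(7, 51) (k = Mul(-7, Rational(-1, 51)) = Rational(7, 51) ≈ 0.13725)
Function('c')(E, h) = Add(E, Mul(E, h))
Function('V')(Y) = Mul(Rational(1, 18), Pow(Y, -1)) (Function('V')(Y) = Mul(Rational(1, 9), Pow(Add(Y, Y), -1)) = Mul(Rational(1, 9), Pow(Mul(2, Y), -1)) = Mul(Rational(1, 9), Mul(Rational(1, 2), Pow(Y, -1))) = Mul(Rational(1, 18), Pow(Y, -1)))
Function('z')(C, M) = Mul(Pow(Add(-5, M), -1), Add(Rational(-1, 18), C)) (Function('z')(C, M) = Mul(Add(C, Mul(Rational(1, 18), Pow(-1, -1))), Pow(Add(M, -5), -1)) = Mul(Add(C, Mul(Rational(1, 18), -1)), Pow(Add(-5, M), -1)) = Mul(Add(C, Rational(-1, 18)), Pow(Add(-5, M), -1)) = Mul(Add(Rational(-1, 18), C), Pow(Add(-5, M), -1)) = Mul(Pow(Add(-5, M), -1), Add(Rational(-1, 18), C)))
Mul(120, Add(k, Function('z')(Function('c')(-4, 5), -5))) = Mul(120, Add(Rational(7, 51), Mul(Pow(Add(-5, -5), -1), Add(Rational(-1, 18), Mul(-4, Add(1, 5)))))) = Mul(120, Add(Rational(7, 51), Mul(Pow(-10, -1), Add(Rational(-1, 18), Mul(-4, 6))))) = Mul(120, Add(Rational(7, 51), Mul(Rational(-1, 10), Add(Rational(-1, 18), -24)))) = Mul(120, Add(Rational(7, 51), Mul(Rational(-1, 10), Rational(-433, 18)))) = Mul(120, Add(Rational(7, 51), Rational(433, 180))) = Mul(120, Rational(7781, 3060)) = Rational(15562, 51)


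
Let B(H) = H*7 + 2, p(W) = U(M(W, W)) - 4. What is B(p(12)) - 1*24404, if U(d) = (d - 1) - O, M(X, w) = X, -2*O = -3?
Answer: -48727/2 ≈ -24364.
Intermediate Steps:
O = 3/2 (O = -1/2*(-3) = 3/2 ≈ 1.5000)
U(d) = -5/2 + d (U(d) = (d - 1) - 1*3/2 = (-1 + d) - 3/2 = -5/2 + d)
p(W) = -13/2 + W (p(W) = (-5/2 + W) - 4 = -13/2 + W)
B(H) = 2 + 7*H (B(H) = 7*H + 2 = 2 + 7*H)
B(p(12)) - 1*24404 = (2 + 7*(-13/2 + 12)) - 1*24404 = (2 + 7*(11/2)) - 24404 = (2 + 77/2) - 24404 = 81/2 - 24404 = -48727/2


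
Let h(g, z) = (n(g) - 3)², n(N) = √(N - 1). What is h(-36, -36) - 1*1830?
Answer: -1830 + (3 - I*√37)² ≈ -1858.0 - 36.497*I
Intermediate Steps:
n(N) = √(-1 + N)
h(g, z) = (-3 + √(-1 + g))² (h(g, z) = (√(-1 + g) - 3)² = (-3 + √(-1 + g))²)
h(-36, -36) - 1*1830 = (-3 + √(-1 - 36))² - 1*1830 = (-3 + √(-37))² - 1830 = (-3 + I*√37)² - 1830 = -1830 + (-3 + I*√37)²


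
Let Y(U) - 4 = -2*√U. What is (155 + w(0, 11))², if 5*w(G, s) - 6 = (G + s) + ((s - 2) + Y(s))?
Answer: 648069/25 - 644*√11/5 ≈ 25496.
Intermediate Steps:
Y(U) = 4 - 2*√U
w(G, s) = 8/5 - 2*√s/5 + G/5 + 2*s/5 (w(G, s) = 6/5 + ((G + s) + ((s - 2) + (4 - 2*√s)))/5 = 6/5 + ((G + s) + ((-2 + s) + (4 - 2*√s)))/5 = 6/5 + ((G + s) + (2 + s - 2*√s))/5 = 6/5 + (2 + G - 2*√s + 2*s)/5 = 6/5 + (⅖ - 2*√s/5 + G/5 + 2*s/5) = 8/5 - 2*√s/5 + G/5 + 2*s/5)
(155 + w(0, 11))² = (155 + (8/5 - 2*√11/5 + (⅕)*0 + (⅖)*11))² = (155 + (8/5 - 2*√11/5 + 0 + 22/5))² = (155 + (6 - 2*√11/5))² = (161 - 2*√11/5)²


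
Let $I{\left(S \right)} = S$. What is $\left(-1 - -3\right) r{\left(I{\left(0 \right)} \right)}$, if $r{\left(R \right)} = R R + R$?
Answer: $0$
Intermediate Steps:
$r{\left(R \right)} = R + R^{2}$ ($r{\left(R \right)} = R^{2} + R = R + R^{2}$)
$\left(-1 - -3\right) r{\left(I{\left(0 \right)} \right)} = \left(-1 - -3\right) 0 \left(1 + 0\right) = \left(-1 + 3\right) 0 \cdot 1 = 2 \cdot 0 = 0$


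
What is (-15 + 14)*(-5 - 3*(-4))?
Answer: -7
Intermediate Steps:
(-15 + 14)*(-5 - 3*(-4)) = -(-5 + 12) = -1*7 = -7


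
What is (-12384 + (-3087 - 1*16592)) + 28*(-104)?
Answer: -34975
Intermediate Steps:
(-12384 + (-3087 - 1*16592)) + 28*(-104) = (-12384 + (-3087 - 16592)) - 2912 = (-12384 - 19679) - 2912 = -32063 - 2912 = -34975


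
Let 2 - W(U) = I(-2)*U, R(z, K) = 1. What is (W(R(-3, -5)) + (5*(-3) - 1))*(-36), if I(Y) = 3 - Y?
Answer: 684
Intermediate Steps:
W(U) = 2 - 5*U (W(U) = 2 - (3 - 1*(-2))*U = 2 - (3 + 2)*U = 2 - 5*U)
(W(R(-3, -5)) + (5*(-3) - 1))*(-36) = ((2 - 5*1) + (5*(-3) - 1))*(-36) = ((2 - 5) + (-15 - 1))*(-36) = (-3 - 16)*(-36) = -19*(-36) = 684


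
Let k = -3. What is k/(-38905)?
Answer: 3/38905 ≈ 7.7111e-5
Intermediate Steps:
k/(-38905) = -3/(-38905) = -3*(-1/38905) = 3/38905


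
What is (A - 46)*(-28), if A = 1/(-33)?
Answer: 42532/33 ≈ 1288.8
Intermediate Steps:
A = -1/33 ≈ -0.030303
(A - 46)*(-28) = (-1/33 - 46)*(-28) = -1519/33*(-28) = 42532/33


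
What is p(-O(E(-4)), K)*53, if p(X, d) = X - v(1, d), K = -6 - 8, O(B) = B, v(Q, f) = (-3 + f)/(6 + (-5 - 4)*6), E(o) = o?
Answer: 9275/48 ≈ 193.23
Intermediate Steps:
v(Q, f) = 1/16 - f/48 (v(Q, f) = (-3 + f)/(6 - 9*6) = (-3 + f)/(6 - 54) = (-3 + f)/(-48) = (-3 + f)*(-1/48) = 1/16 - f/48)
K = -14
p(X, d) = -1/16 + X + d/48 (p(X, d) = X - (1/16 - d/48) = X + (-1/16 + d/48) = -1/16 + X + d/48)
p(-O(E(-4)), K)*53 = (-1/16 - 1*(-4) + (1/48)*(-14))*53 = (-1/16 + 4 - 7/24)*53 = (175/48)*53 = 9275/48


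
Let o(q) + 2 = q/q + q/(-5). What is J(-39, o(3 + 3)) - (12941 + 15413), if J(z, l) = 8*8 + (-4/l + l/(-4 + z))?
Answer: -66901429/2365 ≈ -28288.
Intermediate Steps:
o(q) = -1 - q/5 (o(q) = -2 + (q/q + q/(-5)) = -2 + (1 + q*(-1/5)) = -2 + (1 - q/5) = -1 - q/5)
J(z, l) = 64 - 4/l + l/(-4 + z) (J(z, l) = 64 + (-4/l + l/(-4 + z)) = 64 - 4/l + l/(-4 + z))
J(-39, o(3 + 3)) - (12941 + 15413) = (16 + (-1 - (3 + 3)/5)**2 - 256*(-1 - (3 + 3)/5) - 4*(-39) + 64*(-1 - (3 + 3)/5)*(-39))/((-1 - (3 + 3)/5)*(-4 - 39)) - (12941 + 15413) = (16 + (-1 - 1/5*6)**2 - 256*(-1 - 1/5*6) + 156 + 64*(-1 - 1/5*6)*(-39))/(-1 - 1/5*6*(-43)) - 1*28354 = -1/43*(16 + (-1 - 6/5)**2 - 256*(-1 - 6/5) + 156 + 64*(-1 - 6/5)*(-39))/(-1 - 6/5) - 28354 = -1/43*(16 + (-11/5)**2 - 256*(-11/5) + 156 + 64*(-11/5)*(-39))/(-11/5) - 28354 = -5/11*(-1/43)*(16 + 121/25 + 2816/5 + 156 + 27456/5) - 28354 = -5/11*(-1/43)*155781/25 - 28354 = 155781/2365 - 28354 = -66901429/2365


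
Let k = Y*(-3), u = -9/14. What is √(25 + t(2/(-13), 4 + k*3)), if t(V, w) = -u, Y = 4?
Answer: √5026/14 ≈ 5.0639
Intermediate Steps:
u = -9/14 (u = -9*1/14 = -9/14 ≈ -0.64286)
k = -12 (k = 4*(-3) = -12)
t(V, w) = 9/14 (t(V, w) = -1*(-9/14) = 9/14)
√(25 + t(2/(-13), 4 + k*3)) = √(25 + 9/14) = √(359/14) = √5026/14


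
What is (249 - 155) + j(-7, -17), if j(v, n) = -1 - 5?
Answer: 88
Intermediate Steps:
j(v, n) = -6
(249 - 155) + j(-7, -17) = (249 - 155) - 6 = 94 - 6 = 88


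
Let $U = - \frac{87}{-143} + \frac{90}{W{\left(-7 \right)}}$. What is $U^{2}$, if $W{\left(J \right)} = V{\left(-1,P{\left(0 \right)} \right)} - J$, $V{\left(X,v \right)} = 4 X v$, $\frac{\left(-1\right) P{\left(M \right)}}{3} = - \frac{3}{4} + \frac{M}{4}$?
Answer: $\frac{40297104}{20449} \approx 1970.6$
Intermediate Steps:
$P{\left(M \right)} = \frac{9}{4} - \frac{3 M}{4}$ ($P{\left(M \right)} = - 3 \left(- \frac{3}{4} + \frac{M}{4}\right) = \frac{9}{4} - \frac{3 M}{4}$)
$V{\left(X,v \right)} = 4 X v$
$W{\left(J \right)} = -9 - J$ ($W{\left(J \right)} = 4 \left(-1\right) \left(\frac{9}{4} - 0\right) - J = 4 \left(-1\right) \left(\frac{9}{4} + 0\right) - J = 4 \left(-1\right) \frac{9}{4} - J = -9 - J$)
$U = - \frac{6348}{143}$ ($U = - \frac{87}{-143} + \frac{90}{-9 - -7} = \left(-87\right) \left(- \frac{1}{143}\right) + \frac{90}{-9 + 7} = \frac{87}{143} + \frac{90}{-2} = \frac{87}{143} + 90 \left(- \frac{1}{2}\right) = \frac{87}{143} - 45 = - \frac{6348}{143} \approx -44.392$)
$U^{2} = \left(- \frac{6348}{143}\right)^{2} = \frac{40297104}{20449}$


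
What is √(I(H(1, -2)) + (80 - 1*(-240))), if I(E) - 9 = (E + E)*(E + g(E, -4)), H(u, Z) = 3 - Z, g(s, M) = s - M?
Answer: √469 ≈ 21.656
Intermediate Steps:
I(E) = 9 + 2*E*(4 + 2*E) (I(E) = 9 + (E + E)*(E + (E - 1*(-4))) = 9 + (2*E)*(E + (E + 4)) = 9 + (2*E)*(E + (4 + E)) = 9 + (2*E)*(4 + 2*E) = 9 + 2*E*(4 + 2*E))
√(I(H(1, -2)) + (80 - 1*(-240))) = √((9 + 4*(3 - 1*(-2))² + 8*(3 - 1*(-2))) + (80 - 1*(-240))) = √((9 + 4*(3 + 2)² + 8*(3 + 2)) + (80 + 240)) = √((9 + 4*5² + 8*5) + 320) = √((9 + 4*25 + 40) + 320) = √((9 + 100 + 40) + 320) = √(149 + 320) = √469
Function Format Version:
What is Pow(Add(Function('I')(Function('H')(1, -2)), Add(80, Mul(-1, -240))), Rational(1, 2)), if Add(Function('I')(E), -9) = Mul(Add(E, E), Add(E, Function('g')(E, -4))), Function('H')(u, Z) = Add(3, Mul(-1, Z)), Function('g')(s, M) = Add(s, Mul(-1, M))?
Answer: Pow(469, Rational(1, 2)) ≈ 21.656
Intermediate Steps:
Function('I')(E) = Add(9, Mul(2, E, Add(4, Mul(2, E)))) (Function('I')(E) = Add(9, Mul(Add(E, E), Add(E, Add(E, Mul(-1, -4))))) = Add(9, Mul(Mul(2, E), Add(E, Add(E, 4)))) = Add(9, Mul(Mul(2, E), Add(E, Add(4, E)))) = Add(9, Mul(Mul(2, E), Add(4, Mul(2, E)))) = Add(9, Mul(2, E, Add(4, Mul(2, E)))))
Pow(Add(Function('I')(Function('H')(1, -2)), Add(80, Mul(-1, -240))), Rational(1, 2)) = Pow(Add(Add(9, Mul(4, Pow(Add(3, Mul(-1, -2)), 2)), Mul(8, Add(3, Mul(-1, -2)))), Add(80, Mul(-1, -240))), Rational(1, 2)) = Pow(Add(Add(9, Mul(4, Pow(Add(3, 2), 2)), Mul(8, Add(3, 2))), Add(80, 240)), Rational(1, 2)) = Pow(Add(Add(9, Mul(4, Pow(5, 2)), Mul(8, 5)), 320), Rational(1, 2)) = Pow(Add(Add(9, Mul(4, 25), 40), 320), Rational(1, 2)) = Pow(Add(Add(9, 100, 40), 320), Rational(1, 2)) = Pow(Add(149, 320), Rational(1, 2)) = Pow(469, Rational(1, 2))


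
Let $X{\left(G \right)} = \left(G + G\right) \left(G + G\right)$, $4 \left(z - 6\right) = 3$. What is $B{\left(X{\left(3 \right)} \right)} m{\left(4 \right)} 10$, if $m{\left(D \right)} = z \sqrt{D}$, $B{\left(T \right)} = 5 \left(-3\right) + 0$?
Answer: $-2025$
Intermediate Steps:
$z = \frac{27}{4}$ ($z = 6 + \frac{1}{4} \cdot 3 = 6 + \frac{3}{4} = \frac{27}{4} \approx 6.75$)
$X{\left(G \right)} = 4 G^{2}$ ($X{\left(G \right)} = 2 G 2 G = 4 G^{2}$)
$B{\left(T \right)} = -15$ ($B{\left(T \right)} = -15 + 0 = -15$)
$m{\left(D \right)} = \frac{27 \sqrt{D}}{4}$
$B{\left(X{\left(3 \right)} \right)} m{\left(4 \right)} 10 = - 15 \frac{27 \sqrt{4}}{4} \cdot 10 = - 15 \cdot \frac{27}{4} \cdot 2 \cdot 10 = \left(-15\right) \frac{27}{2} \cdot 10 = \left(- \frac{405}{2}\right) 10 = -2025$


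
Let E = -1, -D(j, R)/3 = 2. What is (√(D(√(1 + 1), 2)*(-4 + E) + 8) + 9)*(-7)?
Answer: -63 - 7*√38 ≈ -106.15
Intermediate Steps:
D(j, R) = -6 (D(j, R) = -3*2 = -6)
(√(D(√(1 + 1), 2)*(-4 + E) + 8) + 9)*(-7) = (√(-6*(-4 - 1) + 8) + 9)*(-7) = (√(-6*(-5) + 8) + 9)*(-7) = (√(30 + 8) + 9)*(-7) = (√38 + 9)*(-7) = (9 + √38)*(-7) = -63 - 7*√38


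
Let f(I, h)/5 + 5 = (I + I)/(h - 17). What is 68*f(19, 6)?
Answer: -31620/11 ≈ -2874.5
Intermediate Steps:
f(I, h) = -25 + 10*I/(-17 + h) (f(I, h) = -25 + 5*((I + I)/(h - 17)) = -25 + 5*((2*I)/(-17 + h)) = -25 + 5*(2*I/(-17 + h)) = -25 + 10*I/(-17 + h))
68*f(19, 6) = 68*(5*(85 - 5*6 + 2*19)/(-17 + 6)) = 68*(5*(85 - 30 + 38)/(-11)) = 68*(5*(-1/11)*93) = 68*(-465/11) = -31620/11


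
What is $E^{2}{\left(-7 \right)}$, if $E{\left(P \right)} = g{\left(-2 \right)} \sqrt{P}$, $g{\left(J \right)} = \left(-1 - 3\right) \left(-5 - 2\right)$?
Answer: $-5488$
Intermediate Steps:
$g{\left(J \right)} = 28$ ($g{\left(J \right)} = \left(-4\right) \left(-7\right) = 28$)
$E{\left(P \right)} = 28 \sqrt{P}$
$E^{2}{\left(-7 \right)} = \left(28 \sqrt{-7}\right)^{2} = \left(28 i \sqrt{7}\right)^{2} = -5488$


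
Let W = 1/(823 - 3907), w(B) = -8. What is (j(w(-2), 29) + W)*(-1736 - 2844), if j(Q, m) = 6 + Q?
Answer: 7063505/771 ≈ 9161.5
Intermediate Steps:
W = -1/3084 (W = 1/(-3084) = -1/3084 ≈ -0.00032425)
(j(w(-2), 29) + W)*(-1736 - 2844) = ((6 - 8) - 1/3084)*(-1736 - 2844) = (-2 - 1/3084)*(-4580) = -6169/3084*(-4580) = 7063505/771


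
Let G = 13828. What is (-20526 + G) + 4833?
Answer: -1865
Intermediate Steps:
(-20526 + G) + 4833 = (-20526 + 13828) + 4833 = -6698 + 4833 = -1865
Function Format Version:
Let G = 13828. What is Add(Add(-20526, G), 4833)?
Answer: -1865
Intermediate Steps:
Add(Add(-20526, G), 4833) = Add(Add(-20526, 13828), 4833) = Add(-6698, 4833) = -1865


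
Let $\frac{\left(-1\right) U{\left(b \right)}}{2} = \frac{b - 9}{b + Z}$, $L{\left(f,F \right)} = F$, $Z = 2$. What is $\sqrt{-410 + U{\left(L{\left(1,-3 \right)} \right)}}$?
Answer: $i \sqrt{434} \approx 20.833 i$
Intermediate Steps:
$U{\left(b \right)} = - \frac{2 \left(-9 + b\right)}{2 + b}$ ($U{\left(b \right)} = - 2 \frac{b - 9}{b + 2} = - 2 \frac{-9 + b}{2 + b} = - \frac{2 \left(-9 + b\right)}{2 + b}$)
$\sqrt{-410 + U{\left(L{\left(1,-3 \right)} \right)}} = \sqrt{-410 + \frac{2 \left(9 - -3\right)}{2 - 3}} = \sqrt{-410 + \frac{2 \left(9 + 3\right)}{-1}} = \sqrt{-410 + 2 \left(-1\right) 12} = \sqrt{-410 - 24} = \sqrt{-434} = i \sqrt{434}$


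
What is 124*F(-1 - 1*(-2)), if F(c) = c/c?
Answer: 124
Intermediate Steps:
F(c) = 1
124*F(-1 - 1*(-2)) = 124*1 = 124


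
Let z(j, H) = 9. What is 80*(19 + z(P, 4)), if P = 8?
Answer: 2240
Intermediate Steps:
80*(19 + z(P, 4)) = 80*(19 + 9) = 80*28 = 2240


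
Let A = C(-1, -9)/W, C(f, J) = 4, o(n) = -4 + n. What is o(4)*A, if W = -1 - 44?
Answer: 0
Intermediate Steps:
W = -45
A = -4/45 (A = 4/(-45) = 4*(-1/45) = -4/45 ≈ -0.088889)
o(4)*A = (-4 + 4)*(-4/45) = 0*(-4/45) = 0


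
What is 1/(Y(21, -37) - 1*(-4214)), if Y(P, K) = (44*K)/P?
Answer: 21/86866 ≈ 0.00024175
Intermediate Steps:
Y(P, K) = 44*K/P
1/(Y(21, -37) - 1*(-4214)) = 1/(44*(-37)/21 - 1*(-4214)) = 1/(44*(-37)*(1/21) + 4214) = 1/(-1628/21 + 4214) = 1/(86866/21) = 21/86866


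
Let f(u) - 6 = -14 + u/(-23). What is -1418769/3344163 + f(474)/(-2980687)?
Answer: -32420881589905/76420591046521 ≈ -0.42424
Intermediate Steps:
f(u) = -8 - u/23 (f(u) = 6 + (-14 + u/(-23)) = 6 + (-14 + u*(-1/23)) = 6 + (-14 - u/23) = -8 - u/23)
-1418769/3344163 + f(474)/(-2980687) = -1418769/3344163 + (-8 - 1/23*474)/(-2980687) = -1418769*1/3344163 + (-8 - 474/23)*(-1/2980687) = -472923/1114721 - 658/23*(-1/2980687) = -472923/1114721 + 658/68555801 = -32420881589905/76420591046521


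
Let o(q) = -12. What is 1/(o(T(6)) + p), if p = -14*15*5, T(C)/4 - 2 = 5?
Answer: -1/1062 ≈ -0.00094162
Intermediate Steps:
T(C) = 28 (T(C) = 8 + 4*5 = 8 + 20 = 28)
p = -1050 (p = -210*5 = -1050)
1/(o(T(6)) + p) = 1/(-12 - 1050) = 1/(-1062) = -1/1062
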